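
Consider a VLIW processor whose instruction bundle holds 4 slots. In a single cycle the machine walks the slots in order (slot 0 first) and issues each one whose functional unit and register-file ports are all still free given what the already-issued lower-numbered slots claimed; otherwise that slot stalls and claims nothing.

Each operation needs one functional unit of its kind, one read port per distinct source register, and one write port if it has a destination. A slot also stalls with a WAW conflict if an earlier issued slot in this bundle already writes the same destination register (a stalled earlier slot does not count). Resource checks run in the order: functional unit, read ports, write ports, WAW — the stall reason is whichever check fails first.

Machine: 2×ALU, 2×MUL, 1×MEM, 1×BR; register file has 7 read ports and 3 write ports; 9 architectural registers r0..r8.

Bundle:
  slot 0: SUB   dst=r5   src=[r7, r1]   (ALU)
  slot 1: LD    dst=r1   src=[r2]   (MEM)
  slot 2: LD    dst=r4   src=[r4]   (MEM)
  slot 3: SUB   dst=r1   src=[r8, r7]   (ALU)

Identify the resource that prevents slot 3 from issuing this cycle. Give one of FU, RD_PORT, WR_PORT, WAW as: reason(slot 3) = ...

#0 ALU src=r7,r1 dispatched  <A:1 Mu:2 Ld:1 B:1 rd:5 wr:2>
#1 MEM src=r2 dispatched  <A:1 Mu:2 Ld:0 B:1 rd:4 wr:1>
#2 MEM src=r4 held:FU  <A:1 Mu:2 Ld:0 B:1 rd:4 wr:1>
#3 ALU src=r8,r7 held:WAW  <A:1 Mu:2 Ld:0 B:1 rd:4 wr:1>

reason(slot 3) = WAW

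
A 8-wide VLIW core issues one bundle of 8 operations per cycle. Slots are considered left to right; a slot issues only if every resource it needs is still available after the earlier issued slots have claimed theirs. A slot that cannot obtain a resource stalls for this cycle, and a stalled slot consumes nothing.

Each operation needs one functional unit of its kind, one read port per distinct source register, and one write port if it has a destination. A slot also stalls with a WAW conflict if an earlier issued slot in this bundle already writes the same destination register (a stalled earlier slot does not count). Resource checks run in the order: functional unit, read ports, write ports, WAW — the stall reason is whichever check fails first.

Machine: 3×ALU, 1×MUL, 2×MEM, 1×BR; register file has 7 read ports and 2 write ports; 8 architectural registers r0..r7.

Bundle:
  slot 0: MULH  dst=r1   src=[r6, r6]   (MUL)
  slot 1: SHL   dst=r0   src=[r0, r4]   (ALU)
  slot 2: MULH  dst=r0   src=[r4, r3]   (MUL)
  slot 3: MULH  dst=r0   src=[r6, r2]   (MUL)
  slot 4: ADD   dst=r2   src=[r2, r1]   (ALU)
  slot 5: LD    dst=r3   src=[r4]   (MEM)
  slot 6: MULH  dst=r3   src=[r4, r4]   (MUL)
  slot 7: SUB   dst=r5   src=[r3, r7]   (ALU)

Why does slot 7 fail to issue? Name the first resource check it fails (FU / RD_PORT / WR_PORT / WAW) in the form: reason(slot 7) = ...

reason(slot 7) = WR_PORT

#0 MUL src=r6,r6 dispatched  <A:3 Mu:0 Ld:2 B:1 rd:6 wr:1>
#1 ALU src=r0,r4 dispatched  <A:2 Mu:0 Ld:2 B:1 rd:4 wr:0>
#2 MUL src=r4,r3 held:FU  <A:2 Mu:0 Ld:2 B:1 rd:4 wr:0>
#3 MUL src=r6,r2 held:FU  <A:2 Mu:0 Ld:2 B:1 rd:4 wr:0>
#4 ALU src=r2,r1 held:WR_PORT  <A:2 Mu:0 Ld:2 B:1 rd:4 wr:0>
#5 MEM src=r4 held:WR_PORT  <A:2 Mu:0 Ld:2 B:1 rd:4 wr:0>
#6 MUL src=r4,r4 held:FU  <A:2 Mu:0 Ld:2 B:1 rd:4 wr:0>
#7 ALU src=r3,r7 held:WR_PORT  <A:2 Mu:0 Ld:2 B:1 rd:4 wr:0>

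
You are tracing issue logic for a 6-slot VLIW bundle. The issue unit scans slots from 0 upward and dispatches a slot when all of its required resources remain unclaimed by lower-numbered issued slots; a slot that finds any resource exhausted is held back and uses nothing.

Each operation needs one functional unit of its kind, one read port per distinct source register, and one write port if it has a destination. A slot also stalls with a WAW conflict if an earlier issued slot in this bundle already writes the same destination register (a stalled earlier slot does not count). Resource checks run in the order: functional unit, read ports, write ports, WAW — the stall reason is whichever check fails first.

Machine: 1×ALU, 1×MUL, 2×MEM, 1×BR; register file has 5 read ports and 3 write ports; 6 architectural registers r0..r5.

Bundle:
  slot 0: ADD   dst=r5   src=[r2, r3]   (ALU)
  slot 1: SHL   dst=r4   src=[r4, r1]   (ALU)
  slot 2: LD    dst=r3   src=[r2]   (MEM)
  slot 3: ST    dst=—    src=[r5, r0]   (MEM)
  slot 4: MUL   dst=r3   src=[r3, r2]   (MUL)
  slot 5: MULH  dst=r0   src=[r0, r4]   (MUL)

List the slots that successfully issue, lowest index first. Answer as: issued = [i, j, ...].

issued = [0, 2, 3]

slot 0 (ALU): ISSUE — free A0,Mu1,Ld2,B1 rp3 wp2
slot 1 (ALU): stall FU — free A0,Mu1,Ld2,B1 rp3 wp2
slot 2 (MEM): ISSUE — free A0,Mu1,Ld1,B1 rp2 wp1
slot 3 (MEM): ISSUE — free A0,Mu1,Ld0,B1 rp0 wp1
slot 4 (MUL): stall RD_PORT — free A0,Mu1,Ld0,B1 rp0 wp1
slot 5 (MUL): stall RD_PORT — free A0,Mu1,Ld0,B1 rp0 wp1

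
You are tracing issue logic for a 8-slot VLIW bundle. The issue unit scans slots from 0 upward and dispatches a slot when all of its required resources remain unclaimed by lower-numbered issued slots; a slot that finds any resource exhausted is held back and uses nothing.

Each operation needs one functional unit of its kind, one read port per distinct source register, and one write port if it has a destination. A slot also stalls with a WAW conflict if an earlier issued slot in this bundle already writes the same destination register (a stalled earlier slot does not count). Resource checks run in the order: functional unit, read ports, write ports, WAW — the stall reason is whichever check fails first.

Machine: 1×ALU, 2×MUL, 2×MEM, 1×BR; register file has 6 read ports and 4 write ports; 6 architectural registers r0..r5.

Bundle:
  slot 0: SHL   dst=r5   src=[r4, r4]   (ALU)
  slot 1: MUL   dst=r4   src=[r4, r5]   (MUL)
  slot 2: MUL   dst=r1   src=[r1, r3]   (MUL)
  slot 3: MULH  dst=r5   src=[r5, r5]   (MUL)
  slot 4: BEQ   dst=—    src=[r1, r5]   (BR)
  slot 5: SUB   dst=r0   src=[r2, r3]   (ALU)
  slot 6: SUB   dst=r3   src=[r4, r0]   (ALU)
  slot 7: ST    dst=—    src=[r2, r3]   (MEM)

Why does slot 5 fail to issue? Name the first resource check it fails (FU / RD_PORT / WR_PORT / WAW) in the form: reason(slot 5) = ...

  0. ALU→r5 ⇒ go  {0A/2Mu/2Ld/1B | 5r 3w}
  1. MUL→r4 ⇒ go  {0A/1Mu/2Ld/1B | 3r 2w}
  2. MUL→r1 ⇒ go  {0A/0Mu/2Ld/1B | 1r 1w}
  3. MUL→r5 ⇒ no(FU)  {0A/0Mu/2Ld/1B | 1r 1w}
  4. BR ⇒ no(RD_PORT)  {0A/0Mu/2Ld/1B | 1r 1w}
  5. ALU→r0 ⇒ no(FU)  {0A/0Mu/2Ld/1B | 1r 1w}
  6. ALU→r3 ⇒ no(FU)  {0A/0Mu/2Ld/1B | 1r 1w}
  7. MEM ⇒ no(RD_PORT)  {0A/0Mu/2Ld/1B | 1r 1w}

reason(slot 5) = FU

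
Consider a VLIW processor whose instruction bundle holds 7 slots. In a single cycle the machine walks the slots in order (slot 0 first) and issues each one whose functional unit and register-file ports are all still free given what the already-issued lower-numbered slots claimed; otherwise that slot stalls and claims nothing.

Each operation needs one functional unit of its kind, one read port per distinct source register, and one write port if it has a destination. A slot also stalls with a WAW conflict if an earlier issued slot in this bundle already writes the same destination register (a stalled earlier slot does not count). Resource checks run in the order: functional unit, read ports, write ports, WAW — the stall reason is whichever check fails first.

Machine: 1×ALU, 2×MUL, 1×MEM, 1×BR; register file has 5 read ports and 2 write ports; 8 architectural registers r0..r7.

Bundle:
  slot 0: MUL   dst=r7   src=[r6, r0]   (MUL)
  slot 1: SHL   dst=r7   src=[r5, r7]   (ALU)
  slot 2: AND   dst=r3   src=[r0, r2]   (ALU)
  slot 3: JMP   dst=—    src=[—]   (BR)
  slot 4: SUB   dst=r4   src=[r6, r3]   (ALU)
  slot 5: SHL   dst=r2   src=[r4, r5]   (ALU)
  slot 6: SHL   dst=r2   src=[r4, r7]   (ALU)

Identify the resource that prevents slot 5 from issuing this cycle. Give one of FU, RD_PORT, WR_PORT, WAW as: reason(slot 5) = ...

reason(slot 5) = FU

(0) want 1×MUL +2rd +1wr — yes → AL1|MU1|ME1|BR1|rd3|wr1
(1) want 1×ALU +2rd +1wr — WAW → AL1|MU1|ME1|BR1|rd3|wr1
(2) want 1×ALU +2rd +1wr — yes → AL0|MU1|ME1|BR1|rd1|wr0
(3) want 1×BR +0rd +0wr — yes → AL0|MU1|ME1|BR0|rd1|wr0
(4) want 1×ALU +2rd +1wr — FU → AL0|MU1|ME1|BR0|rd1|wr0
(5) want 1×ALU +2rd +1wr — FU → AL0|MU1|ME1|BR0|rd1|wr0
(6) want 1×ALU +2rd +1wr — FU → AL0|MU1|ME1|BR0|rd1|wr0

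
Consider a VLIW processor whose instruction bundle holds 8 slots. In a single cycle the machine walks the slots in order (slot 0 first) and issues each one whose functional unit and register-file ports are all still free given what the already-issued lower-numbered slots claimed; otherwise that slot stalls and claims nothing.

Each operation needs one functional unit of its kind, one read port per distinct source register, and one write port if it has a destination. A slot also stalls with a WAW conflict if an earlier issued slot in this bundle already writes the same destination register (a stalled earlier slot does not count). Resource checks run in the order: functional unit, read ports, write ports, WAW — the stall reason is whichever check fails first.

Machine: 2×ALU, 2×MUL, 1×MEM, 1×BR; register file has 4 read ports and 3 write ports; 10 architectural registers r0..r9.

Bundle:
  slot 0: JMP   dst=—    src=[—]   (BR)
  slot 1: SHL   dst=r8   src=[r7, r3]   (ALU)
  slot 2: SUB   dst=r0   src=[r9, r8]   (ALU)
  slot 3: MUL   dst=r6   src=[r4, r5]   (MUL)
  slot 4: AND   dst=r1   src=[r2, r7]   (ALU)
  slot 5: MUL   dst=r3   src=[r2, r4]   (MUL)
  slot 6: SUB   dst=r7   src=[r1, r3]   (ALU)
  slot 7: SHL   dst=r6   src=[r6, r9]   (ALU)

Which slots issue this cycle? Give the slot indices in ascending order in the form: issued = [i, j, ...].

issued = [0, 1, 2]

(0) want 1×BR +0rd +0wr — yes → AL2|MU2|ME1|BR0|rd4|wr3
(1) want 1×ALU +2rd +1wr — yes → AL1|MU2|ME1|BR0|rd2|wr2
(2) want 1×ALU +2rd +1wr — yes → AL0|MU2|ME1|BR0|rd0|wr1
(3) want 1×MUL +2rd +1wr — RD_PORT → AL0|MU2|ME1|BR0|rd0|wr1
(4) want 1×ALU +2rd +1wr — FU → AL0|MU2|ME1|BR0|rd0|wr1
(5) want 1×MUL +2rd +1wr — RD_PORT → AL0|MU2|ME1|BR0|rd0|wr1
(6) want 1×ALU +2rd +1wr — FU → AL0|MU2|ME1|BR0|rd0|wr1
(7) want 1×ALU +2rd +1wr — FU → AL0|MU2|ME1|BR0|rd0|wr1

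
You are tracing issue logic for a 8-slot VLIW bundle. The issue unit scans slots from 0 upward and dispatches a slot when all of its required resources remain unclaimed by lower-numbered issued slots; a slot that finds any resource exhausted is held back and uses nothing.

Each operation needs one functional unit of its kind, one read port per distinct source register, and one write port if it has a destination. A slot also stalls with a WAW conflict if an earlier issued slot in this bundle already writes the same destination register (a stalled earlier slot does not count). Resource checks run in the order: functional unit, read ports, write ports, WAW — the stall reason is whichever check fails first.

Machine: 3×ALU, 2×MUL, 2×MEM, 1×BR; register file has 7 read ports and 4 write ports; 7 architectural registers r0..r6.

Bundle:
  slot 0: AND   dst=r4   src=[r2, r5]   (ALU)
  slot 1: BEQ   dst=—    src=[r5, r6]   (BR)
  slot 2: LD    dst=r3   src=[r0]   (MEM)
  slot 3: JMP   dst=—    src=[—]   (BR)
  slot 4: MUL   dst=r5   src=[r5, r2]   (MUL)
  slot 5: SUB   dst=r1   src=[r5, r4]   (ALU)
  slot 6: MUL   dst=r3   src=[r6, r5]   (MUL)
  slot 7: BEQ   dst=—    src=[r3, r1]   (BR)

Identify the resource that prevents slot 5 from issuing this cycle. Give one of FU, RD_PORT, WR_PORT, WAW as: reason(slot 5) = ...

reason(slot 5) = RD_PORT

[0] ALU needs rd=2 wr=1: ok; after: ALU=2 MUL=2 MEM=2 BR=1, R=5, W=3
[1] BR needs rd=2 wr=0: ok; after: ALU=2 MUL=2 MEM=2 BR=0, R=3, W=3
[2] MEM needs rd=1 wr=1: ok; after: ALU=2 MUL=2 MEM=1 BR=0, R=2, W=2
[3] BR needs rd=0 wr=0: FU; after: ALU=2 MUL=2 MEM=1 BR=0, R=2, W=2
[4] MUL needs rd=2 wr=1: ok; after: ALU=2 MUL=1 MEM=1 BR=0, R=0, W=1
[5] ALU needs rd=2 wr=1: RD_PORT; after: ALU=2 MUL=1 MEM=1 BR=0, R=0, W=1
[6] MUL needs rd=2 wr=1: RD_PORT; after: ALU=2 MUL=1 MEM=1 BR=0, R=0, W=1
[7] BR needs rd=2 wr=0: FU; after: ALU=2 MUL=1 MEM=1 BR=0, R=0, W=1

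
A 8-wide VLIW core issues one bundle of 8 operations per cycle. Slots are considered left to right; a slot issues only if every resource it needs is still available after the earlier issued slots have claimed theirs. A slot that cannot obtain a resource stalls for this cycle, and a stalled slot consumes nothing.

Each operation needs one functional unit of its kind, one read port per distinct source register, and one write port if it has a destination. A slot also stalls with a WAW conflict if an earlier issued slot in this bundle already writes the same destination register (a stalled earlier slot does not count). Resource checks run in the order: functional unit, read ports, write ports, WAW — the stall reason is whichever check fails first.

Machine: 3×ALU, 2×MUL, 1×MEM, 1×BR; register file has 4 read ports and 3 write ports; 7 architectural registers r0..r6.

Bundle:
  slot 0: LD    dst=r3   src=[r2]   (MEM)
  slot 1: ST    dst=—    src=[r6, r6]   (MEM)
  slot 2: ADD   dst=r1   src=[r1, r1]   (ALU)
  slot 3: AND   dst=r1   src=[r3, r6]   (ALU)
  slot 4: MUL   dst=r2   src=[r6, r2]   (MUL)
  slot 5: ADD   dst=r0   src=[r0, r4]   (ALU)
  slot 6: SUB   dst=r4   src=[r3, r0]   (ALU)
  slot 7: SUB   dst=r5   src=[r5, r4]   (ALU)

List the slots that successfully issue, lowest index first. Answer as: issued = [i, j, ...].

[0] MEM needs rd=1 wr=1: ok; after: ALU=3 MUL=2 MEM=0 BR=1, R=3, W=2
[1] MEM needs rd=1 wr=0: FU; after: ALU=3 MUL=2 MEM=0 BR=1, R=3, W=2
[2] ALU needs rd=1 wr=1: ok; after: ALU=2 MUL=2 MEM=0 BR=1, R=2, W=1
[3] ALU needs rd=2 wr=1: WAW; after: ALU=2 MUL=2 MEM=0 BR=1, R=2, W=1
[4] MUL needs rd=2 wr=1: ok; after: ALU=2 MUL=1 MEM=0 BR=1, R=0, W=0
[5] ALU needs rd=2 wr=1: RD_PORT; after: ALU=2 MUL=1 MEM=0 BR=1, R=0, W=0
[6] ALU needs rd=2 wr=1: RD_PORT; after: ALU=2 MUL=1 MEM=0 BR=1, R=0, W=0
[7] ALU needs rd=2 wr=1: RD_PORT; after: ALU=2 MUL=1 MEM=0 BR=1, R=0, W=0

issued = [0, 2, 4]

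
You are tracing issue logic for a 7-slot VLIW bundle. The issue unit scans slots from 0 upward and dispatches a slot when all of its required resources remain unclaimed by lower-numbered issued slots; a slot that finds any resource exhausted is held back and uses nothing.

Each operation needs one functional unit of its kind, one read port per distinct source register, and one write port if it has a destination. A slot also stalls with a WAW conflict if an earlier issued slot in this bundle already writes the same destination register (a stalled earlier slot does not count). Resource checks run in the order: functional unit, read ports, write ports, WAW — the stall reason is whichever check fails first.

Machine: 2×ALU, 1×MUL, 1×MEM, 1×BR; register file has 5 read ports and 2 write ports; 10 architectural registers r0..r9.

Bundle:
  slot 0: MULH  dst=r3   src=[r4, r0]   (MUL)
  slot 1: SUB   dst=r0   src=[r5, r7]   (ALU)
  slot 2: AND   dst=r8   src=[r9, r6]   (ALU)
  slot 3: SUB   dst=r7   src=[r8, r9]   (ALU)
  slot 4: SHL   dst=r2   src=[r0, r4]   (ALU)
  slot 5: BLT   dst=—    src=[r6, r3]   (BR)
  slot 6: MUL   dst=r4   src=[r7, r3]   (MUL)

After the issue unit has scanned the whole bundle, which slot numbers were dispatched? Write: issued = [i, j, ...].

issued = [0, 1]

#0 MUL src=r4,r0 dispatched  <A:2 Mu:0 Ld:1 B:1 rd:3 wr:1>
#1 ALU src=r5,r7 dispatched  <A:1 Mu:0 Ld:1 B:1 rd:1 wr:0>
#2 ALU src=r9,r6 held:RD_PORT  <A:1 Mu:0 Ld:1 B:1 rd:1 wr:0>
#3 ALU src=r8,r9 held:RD_PORT  <A:1 Mu:0 Ld:1 B:1 rd:1 wr:0>
#4 ALU src=r0,r4 held:RD_PORT  <A:1 Mu:0 Ld:1 B:1 rd:1 wr:0>
#5 BR src=r6,r3 held:RD_PORT  <A:1 Mu:0 Ld:1 B:1 rd:1 wr:0>
#6 MUL src=r7,r3 held:FU  <A:1 Mu:0 Ld:1 B:1 rd:1 wr:0>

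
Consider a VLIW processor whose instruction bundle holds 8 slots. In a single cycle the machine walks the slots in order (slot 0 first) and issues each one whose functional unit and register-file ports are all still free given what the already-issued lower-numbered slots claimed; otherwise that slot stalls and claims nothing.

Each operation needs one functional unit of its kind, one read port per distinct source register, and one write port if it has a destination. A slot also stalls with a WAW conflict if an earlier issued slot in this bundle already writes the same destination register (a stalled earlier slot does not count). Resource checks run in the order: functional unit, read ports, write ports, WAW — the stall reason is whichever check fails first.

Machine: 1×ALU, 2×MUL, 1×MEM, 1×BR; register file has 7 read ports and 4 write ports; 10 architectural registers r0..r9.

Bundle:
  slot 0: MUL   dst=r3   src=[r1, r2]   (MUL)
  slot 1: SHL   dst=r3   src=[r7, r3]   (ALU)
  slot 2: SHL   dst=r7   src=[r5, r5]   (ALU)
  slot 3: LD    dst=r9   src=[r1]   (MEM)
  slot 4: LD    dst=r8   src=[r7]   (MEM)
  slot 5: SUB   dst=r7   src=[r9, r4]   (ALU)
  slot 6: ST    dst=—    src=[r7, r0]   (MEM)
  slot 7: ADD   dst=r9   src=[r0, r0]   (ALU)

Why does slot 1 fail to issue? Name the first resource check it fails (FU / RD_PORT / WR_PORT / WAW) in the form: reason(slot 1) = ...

reason(slot 1) = WAW

(0) want 1×MUL +2rd +1wr — yes → AL1|MU1|ME1|BR1|rd5|wr3
(1) want 1×ALU +2rd +1wr — WAW → AL1|MU1|ME1|BR1|rd5|wr3
(2) want 1×ALU +1rd +1wr — yes → AL0|MU1|ME1|BR1|rd4|wr2
(3) want 1×MEM +1rd +1wr — yes → AL0|MU1|ME0|BR1|rd3|wr1
(4) want 1×MEM +1rd +1wr — FU → AL0|MU1|ME0|BR1|rd3|wr1
(5) want 1×ALU +2rd +1wr — FU → AL0|MU1|ME0|BR1|rd3|wr1
(6) want 1×MEM +2rd +0wr — FU → AL0|MU1|ME0|BR1|rd3|wr1
(7) want 1×ALU +1rd +1wr — FU → AL0|MU1|ME0|BR1|rd3|wr1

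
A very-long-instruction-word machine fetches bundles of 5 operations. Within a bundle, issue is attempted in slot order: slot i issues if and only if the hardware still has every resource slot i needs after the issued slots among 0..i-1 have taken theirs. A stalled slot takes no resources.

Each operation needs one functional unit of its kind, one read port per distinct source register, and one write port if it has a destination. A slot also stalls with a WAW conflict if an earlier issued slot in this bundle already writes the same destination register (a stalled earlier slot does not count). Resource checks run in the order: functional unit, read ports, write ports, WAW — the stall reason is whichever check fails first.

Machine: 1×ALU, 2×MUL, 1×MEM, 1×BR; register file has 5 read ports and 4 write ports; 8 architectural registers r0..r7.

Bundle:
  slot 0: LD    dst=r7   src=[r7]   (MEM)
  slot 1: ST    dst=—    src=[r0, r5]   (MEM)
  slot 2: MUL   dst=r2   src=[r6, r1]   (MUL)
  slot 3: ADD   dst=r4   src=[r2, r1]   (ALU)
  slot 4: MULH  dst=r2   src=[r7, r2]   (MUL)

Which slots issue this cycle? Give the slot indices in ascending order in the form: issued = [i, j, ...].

slot 0 (MEM): ISSUE — free A1,Mu2,Ld0,B1 rp4 wp3
slot 1 (MEM): stall FU — free A1,Mu2,Ld0,B1 rp4 wp3
slot 2 (MUL): ISSUE — free A1,Mu1,Ld0,B1 rp2 wp2
slot 3 (ALU): ISSUE — free A0,Mu1,Ld0,B1 rp0 wp1
slot 4 (MUL): stall RD_PORT — free A0,Mu1,Ld0,B1 rp0 wp1

issued = [0, 2, 3]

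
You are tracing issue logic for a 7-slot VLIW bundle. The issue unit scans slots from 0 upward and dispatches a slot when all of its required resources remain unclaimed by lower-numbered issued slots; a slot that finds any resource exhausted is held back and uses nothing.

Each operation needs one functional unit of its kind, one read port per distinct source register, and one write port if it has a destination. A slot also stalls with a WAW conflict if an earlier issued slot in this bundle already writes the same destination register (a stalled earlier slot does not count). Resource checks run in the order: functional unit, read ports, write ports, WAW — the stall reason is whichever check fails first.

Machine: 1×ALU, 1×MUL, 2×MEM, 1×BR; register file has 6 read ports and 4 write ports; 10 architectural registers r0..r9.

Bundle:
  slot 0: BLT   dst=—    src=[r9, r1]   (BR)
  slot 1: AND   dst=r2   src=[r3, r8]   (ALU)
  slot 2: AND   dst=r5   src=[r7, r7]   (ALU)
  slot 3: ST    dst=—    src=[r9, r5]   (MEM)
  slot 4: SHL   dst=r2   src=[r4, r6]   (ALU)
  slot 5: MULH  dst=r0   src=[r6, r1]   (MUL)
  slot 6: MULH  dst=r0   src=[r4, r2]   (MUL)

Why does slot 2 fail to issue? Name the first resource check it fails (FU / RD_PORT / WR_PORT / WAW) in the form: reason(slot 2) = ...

  0. BR ⇒ go  {1A/1Mu/2Ld/0B | 4r 4w}
  1. ALU→r2 ⇒ go  {0A/1Mu/2Ld/0B | 2r 3w}
  2. ALU→r5 ⇒ no(FU)  {0A/1Mu/2Ld/0B | 2r 3w}
  3. MEM ⇒ go  {0A/1Mu/1Ld/0B | 0r 3w}
  4. ALU→r2 ⇒ no(FU)  {0A/1Mu/1Ld/0B | 0r 3w}
  5. MUL→r0 ⇒ no(RD_PORT)  {0A/1Mu/1Ld/0B | 0r 3w}
  6. MUL→r0 ⇒ no(RD_PORT)  {0A/1Mu/1Ld/0B | 0r 3w}

reason(slot 2) = FU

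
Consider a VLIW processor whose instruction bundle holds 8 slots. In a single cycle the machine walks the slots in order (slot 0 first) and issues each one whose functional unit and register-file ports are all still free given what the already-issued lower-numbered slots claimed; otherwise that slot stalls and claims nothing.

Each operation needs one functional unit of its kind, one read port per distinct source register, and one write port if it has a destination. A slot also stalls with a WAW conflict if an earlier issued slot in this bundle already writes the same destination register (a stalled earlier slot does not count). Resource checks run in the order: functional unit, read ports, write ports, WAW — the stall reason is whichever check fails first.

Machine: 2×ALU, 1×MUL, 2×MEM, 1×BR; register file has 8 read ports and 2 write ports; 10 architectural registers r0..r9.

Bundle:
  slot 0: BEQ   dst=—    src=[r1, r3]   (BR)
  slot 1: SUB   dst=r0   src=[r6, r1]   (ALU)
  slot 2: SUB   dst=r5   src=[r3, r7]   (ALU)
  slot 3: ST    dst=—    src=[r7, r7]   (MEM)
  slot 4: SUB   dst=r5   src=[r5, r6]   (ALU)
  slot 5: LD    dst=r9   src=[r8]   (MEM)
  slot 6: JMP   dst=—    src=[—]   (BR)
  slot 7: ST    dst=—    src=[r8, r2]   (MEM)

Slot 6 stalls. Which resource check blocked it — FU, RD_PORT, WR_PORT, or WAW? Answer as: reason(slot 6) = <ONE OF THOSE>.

reason(slot 6) = FU

[0] BR needs rd=2 wr=0: ok; after: ALU=2 MUL=1 MEM=2 BR=0, R=6, W=2
[1] ALU needs rd=2 wr=1: ok; after: ALU=1 MUL=1 MEM=2 BR=0, R=4, W=1
[2] ALU needs rd=2 wr=1: ok; after: ALU=0 MUL=1 MEM=2 BR=0, R=2, W=0
[3] MEM needs rd=1 wr=0: ok; after: ALU=0 MUL=1 MEM=1 BR=0, R=1, W=0
[4] ALU needs rd=2 wr=1: FU; after: ALU=0 MUL=1 MEM=1 BR=0, R=1, W=0
[5] MEM needs rd=1 wr=1: WR_PORT; after: ALU=0 MUL=1 MEM=1 BR=0, R=1, W=0
[6] BR needs rd=0 wr=0: FU; after: ALU=0 MUL=1 MEM=1 BR=0, R=1, W=0
[7] MEM needs rd=2 wr=0: RD_PORT; after: ALU=0 MUL=1 MEM=1 BR=0, R=1, W=0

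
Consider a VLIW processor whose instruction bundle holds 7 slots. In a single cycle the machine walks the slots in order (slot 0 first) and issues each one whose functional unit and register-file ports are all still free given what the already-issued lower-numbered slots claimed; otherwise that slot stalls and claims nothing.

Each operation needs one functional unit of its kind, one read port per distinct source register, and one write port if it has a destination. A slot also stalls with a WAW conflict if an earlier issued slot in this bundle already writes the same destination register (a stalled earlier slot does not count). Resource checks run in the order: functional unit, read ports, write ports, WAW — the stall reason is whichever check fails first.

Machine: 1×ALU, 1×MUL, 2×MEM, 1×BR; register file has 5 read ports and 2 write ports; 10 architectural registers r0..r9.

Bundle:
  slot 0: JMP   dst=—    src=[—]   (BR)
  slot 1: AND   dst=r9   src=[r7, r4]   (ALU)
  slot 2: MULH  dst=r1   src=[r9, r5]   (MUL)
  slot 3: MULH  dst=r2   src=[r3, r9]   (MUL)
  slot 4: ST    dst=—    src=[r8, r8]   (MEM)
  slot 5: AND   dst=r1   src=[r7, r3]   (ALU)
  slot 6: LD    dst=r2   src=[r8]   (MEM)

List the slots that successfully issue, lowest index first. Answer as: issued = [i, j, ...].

issued = [0, 1, 2, 4]

#0 BR src=- dispatched  <A:1 Mu:1 Ld:2 B:0 rd:5 wr:2>
#1 ALU src=r7,r4 dispatched  <A:0 Mu:1 Ld:2 B:0 rd:3 wr:1>
#2 MUL src=r9,r5 dispatched  <A:0 Mu:0 Ld:2 B:0 rd:1 wr:0>
#3 MUL src=r3,r9 held:FU  <A:0 Mu:0 Ld:2 B:0 rd:1 wr:0>
#4 MEM src=r8,r8 dispatched  <A:0 Mu:0 Ld:1 B:0 rd:0 wr:0>
#5 ALU src=r7,r3 held:FU  <A:0 Mu:0 Ld:1 B:0 rd:0 wr:0>
#6 MEM src=r8 held:RD_PORT  <A:0 Mu:0 Ld:1 B:0 rd:0 wr:0>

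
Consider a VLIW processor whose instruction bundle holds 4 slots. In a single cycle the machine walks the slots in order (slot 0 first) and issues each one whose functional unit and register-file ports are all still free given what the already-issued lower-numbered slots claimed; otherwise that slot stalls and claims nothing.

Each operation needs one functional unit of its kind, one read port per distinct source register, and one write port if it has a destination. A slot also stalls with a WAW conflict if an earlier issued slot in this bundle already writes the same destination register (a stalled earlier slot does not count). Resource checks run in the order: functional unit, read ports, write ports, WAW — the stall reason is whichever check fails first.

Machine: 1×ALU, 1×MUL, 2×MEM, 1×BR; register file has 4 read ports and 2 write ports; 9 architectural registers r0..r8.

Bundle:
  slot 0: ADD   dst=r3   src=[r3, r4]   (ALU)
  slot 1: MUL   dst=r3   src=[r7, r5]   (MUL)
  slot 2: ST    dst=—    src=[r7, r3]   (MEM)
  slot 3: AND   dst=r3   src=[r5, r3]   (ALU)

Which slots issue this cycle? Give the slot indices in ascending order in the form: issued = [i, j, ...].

issued = [0, 2]

#0 ALU src=r3,r4 dispatched  <A:0 Mu:1 Ld:2 B:1 rd:2 wr:1>
#1 MUL src=r7,r5 held:WAW  <A:0 Mu:1 Ld:2 B:1 rd:2 wr:1>
#2 MEM src=r7,r3 dispatched  <A:0 Mu:1 Ld:1 B:1 rd:0 wr:1>
#3 ALU src=r5,r3 held:FU  <A:0 Mu:1 Ld:1 B:1 rd:0 wr:1>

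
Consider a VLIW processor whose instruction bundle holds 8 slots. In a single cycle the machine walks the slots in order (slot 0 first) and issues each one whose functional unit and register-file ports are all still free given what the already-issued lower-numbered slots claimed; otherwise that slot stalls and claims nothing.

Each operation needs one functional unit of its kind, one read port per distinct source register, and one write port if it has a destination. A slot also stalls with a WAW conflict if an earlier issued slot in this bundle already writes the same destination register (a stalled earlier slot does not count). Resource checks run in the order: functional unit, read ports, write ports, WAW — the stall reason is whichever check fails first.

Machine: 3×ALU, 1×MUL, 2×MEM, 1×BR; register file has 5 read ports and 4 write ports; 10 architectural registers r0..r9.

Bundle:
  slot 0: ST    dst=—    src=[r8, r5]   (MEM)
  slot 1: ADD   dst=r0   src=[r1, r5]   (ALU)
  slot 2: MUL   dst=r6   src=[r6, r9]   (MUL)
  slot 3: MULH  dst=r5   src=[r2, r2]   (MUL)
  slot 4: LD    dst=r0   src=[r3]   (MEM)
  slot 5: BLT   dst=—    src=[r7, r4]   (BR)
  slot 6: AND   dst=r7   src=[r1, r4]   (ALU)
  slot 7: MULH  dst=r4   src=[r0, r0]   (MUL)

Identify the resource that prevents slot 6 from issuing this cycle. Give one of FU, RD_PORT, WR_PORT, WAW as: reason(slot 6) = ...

[0] MEM needs rd=2 wr=0: ok; after: ALU=3 MUL=1 MEM=1 BR=1, R=3, W=4
[1] ALU needs rd=2 wr=1: ok; after: ALU=2 MUL=1 MEM=1 BR=1, R=1, W=3
[2] MUL needs rd=2 wr=1: RD_PORT; after: ALU=2 MUL=1 MEM=1 BR=1, R=1, W=3
[3] MUL needs rd=1 wr=1: ok; after: ALU=2 MUL=0 MEM=1 BR=1, R=0, W=2
[4] MEM needs rd=1 wr=1: RD_PORT; after: ALU=2 MUL=0 MEM=1 BR=1, R=0, W=2
[5] BR needs rd=2 wr=0: RD_PORT; after: ALU=2 MUL=0 MEM=1 BR=1, R=0, W=2
[6] ALU needs rd=2 wr=1: RD_PORT; after: ALU=2 MUL=0 MEM=1 BR=1, R=0, W=2
[7] MUL needs rd=1 wr=1: FU; after: ALU=2 MUL=0 MEM=1 BR=1, R=0, W=2

reason(slot 6) = RD_PORT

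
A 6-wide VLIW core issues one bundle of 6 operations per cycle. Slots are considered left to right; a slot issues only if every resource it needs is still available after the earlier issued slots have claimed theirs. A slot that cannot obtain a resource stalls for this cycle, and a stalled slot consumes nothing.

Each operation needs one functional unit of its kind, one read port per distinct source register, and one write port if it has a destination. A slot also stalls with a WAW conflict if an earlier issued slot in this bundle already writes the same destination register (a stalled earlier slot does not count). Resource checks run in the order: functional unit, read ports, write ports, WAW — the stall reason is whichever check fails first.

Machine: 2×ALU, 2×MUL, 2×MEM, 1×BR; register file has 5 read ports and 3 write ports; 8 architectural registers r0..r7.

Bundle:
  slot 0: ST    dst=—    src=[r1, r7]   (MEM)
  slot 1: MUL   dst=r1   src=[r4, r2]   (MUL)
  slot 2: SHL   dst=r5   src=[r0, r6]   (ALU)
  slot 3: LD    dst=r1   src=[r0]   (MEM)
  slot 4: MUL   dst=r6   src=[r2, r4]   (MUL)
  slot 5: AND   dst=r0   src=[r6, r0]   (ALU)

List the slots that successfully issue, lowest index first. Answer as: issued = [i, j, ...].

[0] MEM needs rd=2 wr=0: ok; after: ALU=2 MUL=2 MEM=1 BR=1, R=3, W=3
[1] MUL needs rd=2 wr=1: ok; after: ALU=2 MUL=1 MEM=1 BR=1, R=1, W=2
[2] ALU needs rd=2 wr=1: RD_PORT; after: ALU=2 MUL=1 MEM=1 BR=1, R=1, W=2
[3] MEM needs rd=1 wr=1: WAW; after: ALU=2 MUL=1 MEM=1 BR=1, R=1, W=2
[4] MUL needs rd=2 wr=1: RD_PORT; after: ALU=2 MUL=1 MEM=1 BR=1, R=1, W=2
[5] ALU needs rd=2 wr=1: RD_PORT; after: ALU=2 MUL=1 MEM=1 BR=1, R=1, W=2

issued = [0, 1]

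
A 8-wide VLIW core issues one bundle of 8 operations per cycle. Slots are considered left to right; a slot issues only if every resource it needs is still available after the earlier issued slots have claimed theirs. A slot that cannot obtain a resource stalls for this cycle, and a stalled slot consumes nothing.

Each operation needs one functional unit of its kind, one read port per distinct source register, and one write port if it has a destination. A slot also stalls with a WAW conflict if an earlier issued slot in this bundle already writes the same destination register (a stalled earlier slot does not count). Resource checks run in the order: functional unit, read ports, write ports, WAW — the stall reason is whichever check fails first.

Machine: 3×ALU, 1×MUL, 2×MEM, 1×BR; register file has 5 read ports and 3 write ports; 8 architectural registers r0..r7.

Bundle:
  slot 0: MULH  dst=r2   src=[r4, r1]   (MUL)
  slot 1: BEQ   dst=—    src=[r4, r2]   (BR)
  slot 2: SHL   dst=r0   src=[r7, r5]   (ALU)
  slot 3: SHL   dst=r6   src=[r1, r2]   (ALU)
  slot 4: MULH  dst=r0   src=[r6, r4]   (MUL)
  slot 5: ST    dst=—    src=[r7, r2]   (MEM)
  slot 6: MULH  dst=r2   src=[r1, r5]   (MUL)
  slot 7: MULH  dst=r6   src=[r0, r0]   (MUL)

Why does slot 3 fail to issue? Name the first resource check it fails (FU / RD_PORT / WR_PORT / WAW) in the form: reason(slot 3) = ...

reason(slot 3) = RD_PORT

#0 MUL src=r4,r1 dispatched  <A:3 Mu:0 Ld:2 B:1 rd:3 wr:2>
#1 BR src=r4,r2 dispatched  <A:3 Mu:0 Ld:2 B:0 rd:1 wr:2>
#2 ALU src=r7,r5 held:RD_PORT  <A:3 Mu:0 Ld:2 B:0 rd:1 wr:2>
#3 ALU src=r1,r2 held:RD_PORT  <A:3 Mu:0 Ld:2 B:0 rd:1 wr:2>
#4 MUL src=r6,r4 held:FU  <A:3 Mu:0 Ld:2 B:0 rd:1 wr:2>
#5 MEM src=r7,r2 held:RD_PORT  <A:3 Mu:0 Ld:2 B:0 rd:1 wr:2>
#6 MUL src=r1,r5 held:FU  <A:3 Mu:0 Ld:2 B:0 rd:1 wr:2>
#7 MUL src=r0,r0 held:FU  <A:3 Mu:0 Ld:2 B:0 rd:1 wr:2>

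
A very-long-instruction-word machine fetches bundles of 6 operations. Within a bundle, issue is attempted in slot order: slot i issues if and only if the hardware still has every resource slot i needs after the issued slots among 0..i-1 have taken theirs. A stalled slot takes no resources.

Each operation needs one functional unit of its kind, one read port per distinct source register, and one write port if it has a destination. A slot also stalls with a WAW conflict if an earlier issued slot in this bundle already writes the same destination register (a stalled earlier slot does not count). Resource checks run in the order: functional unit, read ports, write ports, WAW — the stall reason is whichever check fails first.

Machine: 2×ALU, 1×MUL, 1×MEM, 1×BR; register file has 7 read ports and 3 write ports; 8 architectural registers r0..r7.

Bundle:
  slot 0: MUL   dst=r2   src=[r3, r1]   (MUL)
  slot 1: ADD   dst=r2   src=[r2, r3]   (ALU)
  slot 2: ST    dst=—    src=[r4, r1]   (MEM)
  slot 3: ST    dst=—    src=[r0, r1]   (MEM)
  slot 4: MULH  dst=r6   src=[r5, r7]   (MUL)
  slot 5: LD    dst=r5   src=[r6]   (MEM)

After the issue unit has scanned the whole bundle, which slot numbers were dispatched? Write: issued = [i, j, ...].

issued = [0, 2]

[0] MUL needs rd=2 wr=1: ok; after: ALU=2 MUL=0 MEM=1 BR=1, R=5, W=2
[1] ALU needs rd=2 wr=1: WAW; after: ALU=2 MUL=0 MEM=1 BR=1, R=5, W=2
[2] MEM needs rd=2 wr=0: ok; after: ALU=2 MUL=0 MEM=0 BR=1, R=3, W=2
[3] MEM needs rd=2 wr=0: FU; after: ALU=2 MUL=0 MEM=0 BR=1, R=3, W=2
[4] MUL needs rd=2 wr=1: FU; after: ALU=2 MUL=0 MEM=0 BR=1, R=3, W=2
[5] MEM needs rd=1 wr=1: FU; after: ALU=2 MUL=0 MEM=0 BR=1, R=3, W=2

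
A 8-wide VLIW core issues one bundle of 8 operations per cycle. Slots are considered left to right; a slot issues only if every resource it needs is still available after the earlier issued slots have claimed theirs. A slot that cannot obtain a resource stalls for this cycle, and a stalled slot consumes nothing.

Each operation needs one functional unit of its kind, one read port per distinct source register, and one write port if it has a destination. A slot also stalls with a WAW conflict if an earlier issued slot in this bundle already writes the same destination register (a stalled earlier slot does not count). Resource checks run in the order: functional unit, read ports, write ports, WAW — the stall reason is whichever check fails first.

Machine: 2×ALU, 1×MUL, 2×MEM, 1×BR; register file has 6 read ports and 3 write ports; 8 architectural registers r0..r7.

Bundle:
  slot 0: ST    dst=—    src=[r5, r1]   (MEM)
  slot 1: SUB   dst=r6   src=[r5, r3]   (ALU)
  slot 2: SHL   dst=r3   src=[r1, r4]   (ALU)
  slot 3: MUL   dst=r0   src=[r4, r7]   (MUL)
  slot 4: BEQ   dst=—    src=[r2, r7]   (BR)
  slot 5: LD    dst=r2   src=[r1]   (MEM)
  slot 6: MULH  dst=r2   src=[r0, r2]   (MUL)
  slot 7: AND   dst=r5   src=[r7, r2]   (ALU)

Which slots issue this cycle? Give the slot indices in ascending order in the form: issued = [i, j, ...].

issued = [0, 1, 2]

#0 MEM src=r5,r1 dispatched  <A:2 Mu:1 Ld:1 B:1 rd:4 wr:3>
#1 ALU src=r5,r3 dispatched  <A:1 Mu:1 Ld:1 B:1 rd:2 wr:2>
#2 ALU src=r1,r4 dispatched  <A:0 Mu:1 Ld:1 B:1 rd:0 wr:1>
#3 MUL src=r4,r7 held:RD_PORT  <A:0 Mu:1 Ld:1 B:1 rd:0 wr:1>
#4 BR src=r2,r7 held:RD_PORT  <A:0 Mu:1 Ld:1 B:1 rd:0 wr:1>
#5 MEM src=r1 held:RD_PORT  <A:0 Mu:1 Ld:1 B:1 rd:0 wr:1>
#6 MUL src=r0,r2 held:RD_PORT  <A:0 Mu:1 Ld:1 B:1 rd:0 wr:1>
#7 ALU src=r7,r2 held:FU  <A:0 Mu:1 Ld:1 B:1 rd:0 wr:1>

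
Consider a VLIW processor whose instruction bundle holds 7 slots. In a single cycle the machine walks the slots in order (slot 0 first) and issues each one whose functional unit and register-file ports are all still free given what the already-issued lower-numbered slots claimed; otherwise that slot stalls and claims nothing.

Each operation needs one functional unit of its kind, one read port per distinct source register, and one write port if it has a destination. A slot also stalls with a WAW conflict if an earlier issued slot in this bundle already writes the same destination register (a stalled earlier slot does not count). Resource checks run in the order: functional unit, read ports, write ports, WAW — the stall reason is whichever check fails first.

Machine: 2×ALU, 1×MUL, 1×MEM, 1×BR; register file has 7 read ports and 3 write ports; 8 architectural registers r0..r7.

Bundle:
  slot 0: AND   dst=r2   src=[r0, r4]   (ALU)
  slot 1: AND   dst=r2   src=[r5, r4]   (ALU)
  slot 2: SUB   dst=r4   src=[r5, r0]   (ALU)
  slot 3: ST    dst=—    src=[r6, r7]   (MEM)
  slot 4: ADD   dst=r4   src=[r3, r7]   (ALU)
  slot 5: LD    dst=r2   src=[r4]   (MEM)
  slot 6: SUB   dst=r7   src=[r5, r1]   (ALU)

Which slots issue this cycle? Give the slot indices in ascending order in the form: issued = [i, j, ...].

[0] ALU needs rd=2 wr=1: ok; after: ALU=1 MUL=1 MEM=1 BR=1, R=5, W=2
[1] ALU needs rd=2 wr=1: WAW; after: ALU=1 MUL=1 MEM=1 BR=1, R=5, W=2
[2] ALU needs rd=2 wr=1: ok; after: ALU=0 MUL=1 MEM=1 BR=1, R=3, W=1
[3] MEM needs rd=2 wr=0: ok; after: ALU=0 MUL=1 MEM=0 BR=1, R=1, W=1
[4] ALU needs rd=2 wr=1: FU; after: ALU=0 MUL=1 MEM=0 BR=1, R=1, W=1
[5] MEM needs rd=1 wr=1: FU; after: ALU=0 MUL=1 MEM=0 BR=1, R=1, W=1
[6] ALU needs rd=2 wr=1: FU; after: ALU=0 MUL=1 MEM=0 BR=1, R=1, W=1

issued = [0, 2, 3]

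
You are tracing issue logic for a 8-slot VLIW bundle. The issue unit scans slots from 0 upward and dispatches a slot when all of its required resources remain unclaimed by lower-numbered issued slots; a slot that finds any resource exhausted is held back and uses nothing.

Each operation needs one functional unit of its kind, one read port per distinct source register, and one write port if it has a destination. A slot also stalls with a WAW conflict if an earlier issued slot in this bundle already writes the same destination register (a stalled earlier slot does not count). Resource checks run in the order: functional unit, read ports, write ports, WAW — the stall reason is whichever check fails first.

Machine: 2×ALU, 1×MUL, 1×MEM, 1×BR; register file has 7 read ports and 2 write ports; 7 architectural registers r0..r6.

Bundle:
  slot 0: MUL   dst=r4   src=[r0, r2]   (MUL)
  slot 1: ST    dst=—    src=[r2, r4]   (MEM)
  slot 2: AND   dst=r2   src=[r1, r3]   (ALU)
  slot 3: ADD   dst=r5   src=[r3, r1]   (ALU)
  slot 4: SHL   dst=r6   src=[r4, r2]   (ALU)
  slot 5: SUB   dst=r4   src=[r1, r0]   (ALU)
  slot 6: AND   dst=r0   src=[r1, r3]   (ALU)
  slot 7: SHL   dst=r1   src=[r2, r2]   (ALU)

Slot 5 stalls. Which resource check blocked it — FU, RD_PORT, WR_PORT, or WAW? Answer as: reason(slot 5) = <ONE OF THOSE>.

reason(slot 5) = RD_PORT

slot 0 (MUL): ISSUE — free A2,Mu0,Ld1,B1 rp5 wp1
slot 1 (MEM): ISSUE — free A2,Mu0,Ld0,B1 rp3 wp1
slot 2 (ALU): ISSUE — free A1,Mu0,Ld0,B1 rp1 wp0
slot 3 (ALU): stall RD_PORT — free A1,Mu0,Ld0,B1 rp1 wp0
slot 4 (ALU): stall RD_PORT — free A1,Mu0,Ld0,B1 rp1 wp0
slot 5 (ALU): stall RD_PORT — free A1,Mu0,Ld0,B1 rp1 wp0
slot 6 (ALU): stall RD_PORT — free A1,Mu0,Ld0,B1 rp1 wp0
slot 7 (ALU): stall WR_PORT — free A1,Mu0,Ld0,B1 rp1 wp0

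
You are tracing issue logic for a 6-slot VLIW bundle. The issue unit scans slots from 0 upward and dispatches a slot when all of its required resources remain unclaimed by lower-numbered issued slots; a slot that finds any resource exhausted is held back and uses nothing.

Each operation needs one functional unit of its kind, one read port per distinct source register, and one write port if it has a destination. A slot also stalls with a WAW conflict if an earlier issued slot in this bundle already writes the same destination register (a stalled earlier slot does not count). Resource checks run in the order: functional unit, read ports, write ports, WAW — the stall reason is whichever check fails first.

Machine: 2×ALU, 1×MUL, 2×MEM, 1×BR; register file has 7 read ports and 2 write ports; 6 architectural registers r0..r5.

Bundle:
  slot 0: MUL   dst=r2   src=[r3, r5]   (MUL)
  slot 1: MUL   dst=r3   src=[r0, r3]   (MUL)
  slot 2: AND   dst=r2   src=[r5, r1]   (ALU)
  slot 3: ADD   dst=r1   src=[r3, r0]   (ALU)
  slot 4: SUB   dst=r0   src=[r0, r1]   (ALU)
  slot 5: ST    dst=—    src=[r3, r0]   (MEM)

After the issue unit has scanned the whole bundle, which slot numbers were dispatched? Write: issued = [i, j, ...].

issued = [0, 3, 5]

#0 MUL src=r3,r5 dispatched  <A:2 Mu:0 Ld:2 B:1 rd:5 wr:1>
#1 MUL src=r0,r3 held:FU  <A:2 Mu:0 Ld:2 B:1 rd:5 wr:1>
#2 ALU src=r5,r1 held:WAW  <A:2 Mu:0 Ld:2 B:1 rd:5 wr:1>
#3 ALU src=r3,r0 dispatched  <A:1 Mu:0 Ld:2 B:1 rd:3 wr:0>
#4 ALU src=r0,r1 held:WR_PORT  <A:1 Mu:0 Ld:2 B:1 rd:3 wr:0>
#5 MEM src=r3,r0 dispatched  <A:1 Mu:0 Ld:1 B:1 rd:1 wr:0>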